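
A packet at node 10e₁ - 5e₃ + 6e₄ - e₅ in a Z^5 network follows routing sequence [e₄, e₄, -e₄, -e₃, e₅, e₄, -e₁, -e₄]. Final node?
(9, 0, -6, 7, 0)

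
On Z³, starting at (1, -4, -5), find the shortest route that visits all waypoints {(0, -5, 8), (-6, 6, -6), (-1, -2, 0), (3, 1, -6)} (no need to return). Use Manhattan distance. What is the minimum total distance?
53
(one optimal route: (1, -4, -5) → (3, 1, -6) → (-6, 6, -6) → (-1, -2, 0) → (0, -5, 8))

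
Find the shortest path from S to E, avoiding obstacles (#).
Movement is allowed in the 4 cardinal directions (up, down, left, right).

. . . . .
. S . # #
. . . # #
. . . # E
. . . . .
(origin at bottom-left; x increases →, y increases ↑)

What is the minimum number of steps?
7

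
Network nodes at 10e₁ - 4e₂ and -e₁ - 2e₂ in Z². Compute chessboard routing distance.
11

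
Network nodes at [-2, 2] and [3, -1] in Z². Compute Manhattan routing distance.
8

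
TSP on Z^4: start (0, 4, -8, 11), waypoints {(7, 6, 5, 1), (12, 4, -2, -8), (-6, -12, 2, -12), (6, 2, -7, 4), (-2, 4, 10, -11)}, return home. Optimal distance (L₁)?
172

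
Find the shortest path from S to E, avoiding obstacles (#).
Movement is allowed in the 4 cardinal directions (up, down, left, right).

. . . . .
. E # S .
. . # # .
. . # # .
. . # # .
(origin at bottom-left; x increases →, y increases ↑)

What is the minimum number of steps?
4
(one shortest path: (3, 3) → (3, 4) → (2, 4) → (1, 4) → (1, 3))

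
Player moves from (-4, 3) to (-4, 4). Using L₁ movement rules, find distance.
1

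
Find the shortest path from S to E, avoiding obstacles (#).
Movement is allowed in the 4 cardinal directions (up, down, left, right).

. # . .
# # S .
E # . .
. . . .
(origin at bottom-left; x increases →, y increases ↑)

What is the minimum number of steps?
5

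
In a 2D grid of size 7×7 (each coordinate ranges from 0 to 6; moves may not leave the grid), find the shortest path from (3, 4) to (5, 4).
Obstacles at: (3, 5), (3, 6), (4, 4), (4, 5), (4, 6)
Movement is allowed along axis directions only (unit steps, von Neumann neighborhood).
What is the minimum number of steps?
4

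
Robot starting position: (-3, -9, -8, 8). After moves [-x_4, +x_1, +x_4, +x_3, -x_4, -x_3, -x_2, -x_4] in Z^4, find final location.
(-2, -10, -8, 6)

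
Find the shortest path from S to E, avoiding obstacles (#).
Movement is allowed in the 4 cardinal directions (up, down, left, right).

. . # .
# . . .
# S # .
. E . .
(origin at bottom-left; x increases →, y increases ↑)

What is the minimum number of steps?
1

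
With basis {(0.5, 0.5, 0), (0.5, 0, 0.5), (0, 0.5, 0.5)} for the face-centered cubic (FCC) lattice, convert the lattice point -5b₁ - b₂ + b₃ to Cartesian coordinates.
(-3, -2, 0)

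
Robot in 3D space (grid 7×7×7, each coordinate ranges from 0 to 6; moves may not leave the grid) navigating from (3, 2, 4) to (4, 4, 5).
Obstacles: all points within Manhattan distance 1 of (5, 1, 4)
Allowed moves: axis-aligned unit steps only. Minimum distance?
4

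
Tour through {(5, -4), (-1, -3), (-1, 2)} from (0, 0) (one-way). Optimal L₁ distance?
15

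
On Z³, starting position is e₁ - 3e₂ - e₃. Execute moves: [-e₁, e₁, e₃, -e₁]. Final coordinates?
(0, -3, 0)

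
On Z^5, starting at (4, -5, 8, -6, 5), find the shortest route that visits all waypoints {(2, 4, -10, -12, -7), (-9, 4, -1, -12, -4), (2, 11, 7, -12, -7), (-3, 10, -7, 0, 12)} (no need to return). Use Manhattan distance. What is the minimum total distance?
130
(one optimal route: (4, -5, 8, -6, 5) → (2, 11, 7, -12, -7) → (2, 4, -10, -12, -7) → (-9, 4, -1, -12, -4) → (-3, 10, -7, 0, 12))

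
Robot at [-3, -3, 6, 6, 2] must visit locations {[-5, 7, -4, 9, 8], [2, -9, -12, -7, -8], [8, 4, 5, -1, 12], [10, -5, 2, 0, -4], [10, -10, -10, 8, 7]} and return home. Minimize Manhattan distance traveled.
216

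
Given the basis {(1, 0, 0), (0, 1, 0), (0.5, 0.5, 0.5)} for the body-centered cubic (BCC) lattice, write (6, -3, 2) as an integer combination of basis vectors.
4b₁ - 5b₂ + 4b₃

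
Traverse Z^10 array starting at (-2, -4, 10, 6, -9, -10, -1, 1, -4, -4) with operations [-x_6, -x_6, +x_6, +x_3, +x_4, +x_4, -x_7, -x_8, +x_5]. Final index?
(-2, -4, 11, 8, -8, -11, -2, 0, -4, -4)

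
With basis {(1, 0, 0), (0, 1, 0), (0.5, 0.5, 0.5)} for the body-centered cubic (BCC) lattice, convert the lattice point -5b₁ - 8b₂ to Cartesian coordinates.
(-5, -8, 0)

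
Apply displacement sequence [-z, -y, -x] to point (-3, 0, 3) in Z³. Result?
(-4, -1, 2)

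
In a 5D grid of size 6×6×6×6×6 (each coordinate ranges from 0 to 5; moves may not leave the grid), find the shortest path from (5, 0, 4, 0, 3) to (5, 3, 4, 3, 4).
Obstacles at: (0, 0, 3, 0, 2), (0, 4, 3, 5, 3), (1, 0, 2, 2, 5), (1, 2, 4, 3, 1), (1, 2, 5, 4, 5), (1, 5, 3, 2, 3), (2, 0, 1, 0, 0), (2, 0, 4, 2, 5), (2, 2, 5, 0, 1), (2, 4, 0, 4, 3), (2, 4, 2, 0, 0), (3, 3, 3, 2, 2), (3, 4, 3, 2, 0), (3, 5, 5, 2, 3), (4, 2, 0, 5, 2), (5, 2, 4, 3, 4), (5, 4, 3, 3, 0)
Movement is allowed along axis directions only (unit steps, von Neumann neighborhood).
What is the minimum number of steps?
7
(one shortest path: (5, 0, 4, 0, 3) → (5, 1, 4, 0, 3) → (5, 2, 4, 0, 3) → (5, 3, 4, 0, 3) → (5, 3, 4, 1, 3) → (5, 3, 4, 2, 3) → (5, 3, 4, 3, 3) → (5, 3, 4, 3, 4))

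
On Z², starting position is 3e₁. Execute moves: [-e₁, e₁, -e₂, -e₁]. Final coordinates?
(2, -1)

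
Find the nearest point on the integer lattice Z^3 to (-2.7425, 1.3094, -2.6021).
(-3, 1, -3)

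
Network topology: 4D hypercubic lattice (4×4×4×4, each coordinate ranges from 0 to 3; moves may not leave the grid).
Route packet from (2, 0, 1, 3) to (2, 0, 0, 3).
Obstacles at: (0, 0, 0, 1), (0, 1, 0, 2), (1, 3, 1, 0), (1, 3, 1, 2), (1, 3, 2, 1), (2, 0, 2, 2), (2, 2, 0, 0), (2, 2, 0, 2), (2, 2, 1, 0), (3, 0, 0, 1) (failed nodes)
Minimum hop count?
1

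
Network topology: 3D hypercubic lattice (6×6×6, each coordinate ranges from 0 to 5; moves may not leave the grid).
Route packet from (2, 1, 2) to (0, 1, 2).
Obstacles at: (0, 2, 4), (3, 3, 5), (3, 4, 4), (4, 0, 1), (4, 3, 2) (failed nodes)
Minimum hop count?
2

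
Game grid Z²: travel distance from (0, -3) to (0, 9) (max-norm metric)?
12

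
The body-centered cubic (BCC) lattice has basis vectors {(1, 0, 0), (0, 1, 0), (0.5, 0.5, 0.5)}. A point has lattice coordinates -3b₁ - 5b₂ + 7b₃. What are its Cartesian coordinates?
(0.5, -1.5, 3.5)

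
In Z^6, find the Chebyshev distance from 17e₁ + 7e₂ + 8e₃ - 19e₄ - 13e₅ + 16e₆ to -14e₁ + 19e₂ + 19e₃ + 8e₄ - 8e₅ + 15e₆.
31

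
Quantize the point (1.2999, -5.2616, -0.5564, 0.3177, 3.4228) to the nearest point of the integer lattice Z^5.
(1, -5, -1, 0, 3)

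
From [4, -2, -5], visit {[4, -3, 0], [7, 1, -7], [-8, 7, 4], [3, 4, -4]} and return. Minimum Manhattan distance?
72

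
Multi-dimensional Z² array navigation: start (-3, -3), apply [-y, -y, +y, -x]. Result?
(-4, -4)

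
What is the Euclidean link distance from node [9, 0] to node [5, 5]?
6.40312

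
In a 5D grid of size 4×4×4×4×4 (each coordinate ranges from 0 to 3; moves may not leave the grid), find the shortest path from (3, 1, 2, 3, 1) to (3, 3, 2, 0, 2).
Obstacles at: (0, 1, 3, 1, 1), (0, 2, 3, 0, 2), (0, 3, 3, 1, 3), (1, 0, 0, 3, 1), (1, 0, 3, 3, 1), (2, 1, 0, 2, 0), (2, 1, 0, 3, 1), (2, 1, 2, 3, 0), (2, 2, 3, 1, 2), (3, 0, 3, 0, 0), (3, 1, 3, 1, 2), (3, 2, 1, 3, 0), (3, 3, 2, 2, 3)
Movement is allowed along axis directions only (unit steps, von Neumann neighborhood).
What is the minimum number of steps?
6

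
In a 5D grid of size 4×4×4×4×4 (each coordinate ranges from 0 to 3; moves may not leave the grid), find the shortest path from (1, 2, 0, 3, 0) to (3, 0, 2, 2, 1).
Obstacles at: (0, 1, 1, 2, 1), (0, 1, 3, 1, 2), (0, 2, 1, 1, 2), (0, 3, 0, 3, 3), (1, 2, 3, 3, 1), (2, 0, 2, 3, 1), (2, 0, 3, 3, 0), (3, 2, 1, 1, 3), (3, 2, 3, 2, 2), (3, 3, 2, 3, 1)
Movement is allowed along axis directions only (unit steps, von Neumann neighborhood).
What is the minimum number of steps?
8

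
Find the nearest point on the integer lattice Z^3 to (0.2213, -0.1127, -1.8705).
(0, 0, -2)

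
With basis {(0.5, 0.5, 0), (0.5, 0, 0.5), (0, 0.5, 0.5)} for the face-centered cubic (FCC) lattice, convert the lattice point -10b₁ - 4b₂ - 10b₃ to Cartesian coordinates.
(-7, -10, -7)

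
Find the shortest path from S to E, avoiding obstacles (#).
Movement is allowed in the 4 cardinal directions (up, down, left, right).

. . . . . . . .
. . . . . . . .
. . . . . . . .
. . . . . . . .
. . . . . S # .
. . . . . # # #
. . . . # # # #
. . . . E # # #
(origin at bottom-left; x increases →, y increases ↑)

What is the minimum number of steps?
6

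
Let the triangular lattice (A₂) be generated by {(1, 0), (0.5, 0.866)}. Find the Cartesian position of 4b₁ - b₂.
(3.5, -0.866)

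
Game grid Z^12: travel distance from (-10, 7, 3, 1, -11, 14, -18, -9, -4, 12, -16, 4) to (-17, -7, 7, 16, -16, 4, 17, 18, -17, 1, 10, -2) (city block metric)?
173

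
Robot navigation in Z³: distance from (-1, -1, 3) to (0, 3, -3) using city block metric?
11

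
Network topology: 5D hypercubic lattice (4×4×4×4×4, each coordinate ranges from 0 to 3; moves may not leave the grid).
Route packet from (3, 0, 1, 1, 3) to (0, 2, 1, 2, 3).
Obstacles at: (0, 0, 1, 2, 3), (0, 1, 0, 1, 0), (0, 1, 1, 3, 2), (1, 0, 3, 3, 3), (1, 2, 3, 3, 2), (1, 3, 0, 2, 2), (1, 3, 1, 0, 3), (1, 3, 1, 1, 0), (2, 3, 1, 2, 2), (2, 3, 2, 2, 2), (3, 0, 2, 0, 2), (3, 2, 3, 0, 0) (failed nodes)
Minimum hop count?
6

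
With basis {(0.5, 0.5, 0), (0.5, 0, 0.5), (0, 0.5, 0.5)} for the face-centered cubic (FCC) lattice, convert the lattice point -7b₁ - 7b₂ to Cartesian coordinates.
(-7, -3.5, -3.5)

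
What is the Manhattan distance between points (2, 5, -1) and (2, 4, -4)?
4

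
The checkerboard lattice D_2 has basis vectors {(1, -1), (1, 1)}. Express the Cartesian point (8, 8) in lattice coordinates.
8b₂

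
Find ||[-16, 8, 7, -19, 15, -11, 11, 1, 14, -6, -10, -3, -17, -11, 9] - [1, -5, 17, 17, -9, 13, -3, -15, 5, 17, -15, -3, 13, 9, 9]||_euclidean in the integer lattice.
73.437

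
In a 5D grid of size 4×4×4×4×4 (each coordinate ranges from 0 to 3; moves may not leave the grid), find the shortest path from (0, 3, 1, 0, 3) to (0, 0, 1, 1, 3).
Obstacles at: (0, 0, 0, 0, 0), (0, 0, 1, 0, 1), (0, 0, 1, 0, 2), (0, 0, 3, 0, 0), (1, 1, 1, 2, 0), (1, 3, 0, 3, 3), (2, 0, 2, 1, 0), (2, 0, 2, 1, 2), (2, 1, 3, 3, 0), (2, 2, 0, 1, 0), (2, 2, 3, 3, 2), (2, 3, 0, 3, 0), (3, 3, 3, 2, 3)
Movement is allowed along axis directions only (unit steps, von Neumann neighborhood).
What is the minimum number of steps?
4
(one shortest path: (0, 3, 1, 0, 3) → (0, 2, 1, 0, 3) → (0, 1, 1, 0, 3) → (0, 0, 1, 0, 3) → (0, 0, 1, 1, 3))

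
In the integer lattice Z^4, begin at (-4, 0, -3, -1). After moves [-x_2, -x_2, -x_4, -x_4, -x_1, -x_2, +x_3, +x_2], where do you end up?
(-5, -2, -2, -3)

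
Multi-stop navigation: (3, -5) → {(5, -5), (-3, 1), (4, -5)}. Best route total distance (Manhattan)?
16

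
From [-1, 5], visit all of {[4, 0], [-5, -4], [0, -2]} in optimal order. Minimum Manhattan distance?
23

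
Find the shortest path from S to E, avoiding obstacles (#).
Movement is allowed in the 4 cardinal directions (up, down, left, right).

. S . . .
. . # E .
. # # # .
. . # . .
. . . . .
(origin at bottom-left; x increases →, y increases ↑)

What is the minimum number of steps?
3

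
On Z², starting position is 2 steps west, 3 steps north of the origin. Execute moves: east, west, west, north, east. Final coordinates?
(-2, 4)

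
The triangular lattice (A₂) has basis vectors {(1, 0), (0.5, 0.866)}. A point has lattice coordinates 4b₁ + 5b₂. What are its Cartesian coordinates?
(6.5, 4.33)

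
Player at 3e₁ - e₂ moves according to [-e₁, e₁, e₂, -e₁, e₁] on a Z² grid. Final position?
(3, 0)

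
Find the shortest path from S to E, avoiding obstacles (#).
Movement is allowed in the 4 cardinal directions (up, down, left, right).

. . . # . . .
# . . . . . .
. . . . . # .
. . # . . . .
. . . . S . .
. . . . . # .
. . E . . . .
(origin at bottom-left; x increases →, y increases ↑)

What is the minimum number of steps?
4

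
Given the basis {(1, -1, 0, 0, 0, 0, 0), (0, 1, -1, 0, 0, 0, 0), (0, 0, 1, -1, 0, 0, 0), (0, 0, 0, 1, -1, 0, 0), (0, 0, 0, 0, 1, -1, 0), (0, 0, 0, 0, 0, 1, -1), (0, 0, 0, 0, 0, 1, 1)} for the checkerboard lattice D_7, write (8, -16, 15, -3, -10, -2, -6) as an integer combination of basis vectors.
8b₁ - 8b₂ + 7b₃ + 4b₄ - 6b₅ - b₆ - 7b₇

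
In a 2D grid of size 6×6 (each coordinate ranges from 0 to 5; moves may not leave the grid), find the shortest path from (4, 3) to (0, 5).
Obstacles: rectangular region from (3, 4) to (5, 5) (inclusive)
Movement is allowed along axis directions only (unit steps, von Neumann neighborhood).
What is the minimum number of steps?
6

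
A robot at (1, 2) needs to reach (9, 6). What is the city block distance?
12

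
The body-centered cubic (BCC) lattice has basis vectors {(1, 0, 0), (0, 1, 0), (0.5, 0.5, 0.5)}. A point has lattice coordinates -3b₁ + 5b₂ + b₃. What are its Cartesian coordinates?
(-2.5, 5.5, 0.5)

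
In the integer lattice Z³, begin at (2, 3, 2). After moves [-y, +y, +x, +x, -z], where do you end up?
(4, 3, 1)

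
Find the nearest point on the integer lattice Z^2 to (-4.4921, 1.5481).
(-4, 2)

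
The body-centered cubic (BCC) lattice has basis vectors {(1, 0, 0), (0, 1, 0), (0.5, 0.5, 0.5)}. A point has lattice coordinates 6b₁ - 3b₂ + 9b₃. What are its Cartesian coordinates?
(10.5, 1.5, 4.5)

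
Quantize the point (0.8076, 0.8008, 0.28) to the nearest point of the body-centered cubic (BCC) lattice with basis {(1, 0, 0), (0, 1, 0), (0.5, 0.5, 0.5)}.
(1, 1, 0)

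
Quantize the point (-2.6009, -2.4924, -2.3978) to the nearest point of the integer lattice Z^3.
(-3, -2, -2)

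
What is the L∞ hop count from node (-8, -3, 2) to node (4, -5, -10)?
12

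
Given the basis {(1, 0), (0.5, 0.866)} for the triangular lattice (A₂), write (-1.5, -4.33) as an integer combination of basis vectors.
b₁ - 5b₂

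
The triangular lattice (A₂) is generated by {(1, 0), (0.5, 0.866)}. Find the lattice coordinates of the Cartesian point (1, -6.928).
5b₁ - 8b₂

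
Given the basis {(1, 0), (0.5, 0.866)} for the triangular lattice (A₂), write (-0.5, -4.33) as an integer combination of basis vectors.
2b₁ - 5b₂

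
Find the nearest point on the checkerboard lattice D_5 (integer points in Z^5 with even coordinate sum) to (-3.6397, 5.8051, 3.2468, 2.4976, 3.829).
(-4, 6, 3, 3, 4)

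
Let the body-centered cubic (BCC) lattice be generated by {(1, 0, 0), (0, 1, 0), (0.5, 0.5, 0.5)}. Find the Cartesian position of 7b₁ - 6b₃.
(4, -3, -3)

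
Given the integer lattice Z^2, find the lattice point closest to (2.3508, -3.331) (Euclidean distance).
(2, -3)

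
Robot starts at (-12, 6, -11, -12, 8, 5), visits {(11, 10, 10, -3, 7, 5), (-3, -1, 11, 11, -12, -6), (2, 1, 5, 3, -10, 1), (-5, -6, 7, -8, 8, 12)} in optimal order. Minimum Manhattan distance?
176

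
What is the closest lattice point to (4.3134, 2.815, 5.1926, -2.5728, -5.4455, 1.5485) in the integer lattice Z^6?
(4, 3, 5, -3, -5, 2)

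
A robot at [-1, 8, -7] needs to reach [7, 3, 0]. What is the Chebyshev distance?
8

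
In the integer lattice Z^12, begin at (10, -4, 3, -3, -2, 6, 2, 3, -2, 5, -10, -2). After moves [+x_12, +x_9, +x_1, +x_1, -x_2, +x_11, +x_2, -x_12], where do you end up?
(12, -4, 3, -3, -2, 6, 2, 3, -1, 5, -9, -2)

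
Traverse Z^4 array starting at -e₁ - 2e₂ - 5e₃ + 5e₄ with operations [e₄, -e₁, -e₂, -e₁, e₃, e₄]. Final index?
(-3, -3, -4, 7)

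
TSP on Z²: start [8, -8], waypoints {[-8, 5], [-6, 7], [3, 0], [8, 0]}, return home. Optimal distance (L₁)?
62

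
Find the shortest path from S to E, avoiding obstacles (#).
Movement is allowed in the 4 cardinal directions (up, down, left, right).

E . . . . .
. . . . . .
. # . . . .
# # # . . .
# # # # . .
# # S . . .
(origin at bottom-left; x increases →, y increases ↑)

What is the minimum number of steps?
11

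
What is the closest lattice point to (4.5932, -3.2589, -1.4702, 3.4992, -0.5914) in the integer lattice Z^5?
(5, -3, -1, 3, -1)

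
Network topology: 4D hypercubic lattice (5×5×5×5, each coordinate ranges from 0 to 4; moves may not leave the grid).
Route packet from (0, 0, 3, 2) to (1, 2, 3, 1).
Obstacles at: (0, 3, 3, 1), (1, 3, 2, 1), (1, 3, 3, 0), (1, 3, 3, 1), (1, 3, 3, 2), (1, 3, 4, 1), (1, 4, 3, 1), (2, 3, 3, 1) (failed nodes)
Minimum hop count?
4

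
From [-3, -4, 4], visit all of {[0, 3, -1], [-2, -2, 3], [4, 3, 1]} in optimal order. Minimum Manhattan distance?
21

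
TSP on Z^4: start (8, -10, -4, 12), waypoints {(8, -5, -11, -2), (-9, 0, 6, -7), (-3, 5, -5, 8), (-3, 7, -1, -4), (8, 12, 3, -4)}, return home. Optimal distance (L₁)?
166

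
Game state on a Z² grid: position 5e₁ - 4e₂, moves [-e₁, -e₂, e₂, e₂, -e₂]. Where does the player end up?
(4, -4)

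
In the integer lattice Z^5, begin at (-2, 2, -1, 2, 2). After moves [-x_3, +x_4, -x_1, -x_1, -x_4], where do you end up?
(-4, 2, -2, 2, 2)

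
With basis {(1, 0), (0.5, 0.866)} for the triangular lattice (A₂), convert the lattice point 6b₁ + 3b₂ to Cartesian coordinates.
(7.5, 2.598)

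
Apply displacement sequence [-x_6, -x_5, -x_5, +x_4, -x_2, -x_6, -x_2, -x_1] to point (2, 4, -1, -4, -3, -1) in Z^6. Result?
(1, 2, -1, -3, -5, -3)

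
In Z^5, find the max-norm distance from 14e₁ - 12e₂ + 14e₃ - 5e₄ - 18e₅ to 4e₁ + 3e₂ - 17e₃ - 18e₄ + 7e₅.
31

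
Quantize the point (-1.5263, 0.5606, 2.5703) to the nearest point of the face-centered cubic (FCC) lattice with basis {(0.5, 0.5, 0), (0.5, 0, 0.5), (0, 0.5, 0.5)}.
(-1.5, 0.5, 3)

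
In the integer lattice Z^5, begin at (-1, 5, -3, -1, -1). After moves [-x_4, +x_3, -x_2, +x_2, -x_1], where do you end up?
(-2, 5, -2, -2, -1)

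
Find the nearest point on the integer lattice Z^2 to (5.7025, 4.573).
(6, 5)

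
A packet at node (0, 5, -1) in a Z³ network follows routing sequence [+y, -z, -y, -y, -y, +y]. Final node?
(0, 4, -2)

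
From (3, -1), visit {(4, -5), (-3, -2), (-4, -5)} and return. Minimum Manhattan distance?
24
(one optimal route: (3, -1) → (4, -5) → (-4, -5) → (-3, -2) → (3, -1))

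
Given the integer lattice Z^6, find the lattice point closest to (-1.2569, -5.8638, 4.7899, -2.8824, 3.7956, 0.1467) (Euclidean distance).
(-1, -6, 5, -3, 4, 0)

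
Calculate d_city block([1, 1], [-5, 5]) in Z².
10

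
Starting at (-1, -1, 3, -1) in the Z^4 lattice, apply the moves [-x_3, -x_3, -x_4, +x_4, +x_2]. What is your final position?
(-1, 0, 1, -1)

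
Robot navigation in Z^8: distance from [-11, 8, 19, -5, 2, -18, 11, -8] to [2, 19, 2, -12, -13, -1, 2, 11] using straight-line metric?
39.7995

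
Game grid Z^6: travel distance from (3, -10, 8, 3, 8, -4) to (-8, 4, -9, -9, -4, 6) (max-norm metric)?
17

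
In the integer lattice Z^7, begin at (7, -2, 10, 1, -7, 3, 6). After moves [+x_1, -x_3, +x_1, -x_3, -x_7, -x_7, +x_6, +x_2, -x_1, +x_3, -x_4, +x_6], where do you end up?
(8, -1, 9, 0, -7, 5, 4)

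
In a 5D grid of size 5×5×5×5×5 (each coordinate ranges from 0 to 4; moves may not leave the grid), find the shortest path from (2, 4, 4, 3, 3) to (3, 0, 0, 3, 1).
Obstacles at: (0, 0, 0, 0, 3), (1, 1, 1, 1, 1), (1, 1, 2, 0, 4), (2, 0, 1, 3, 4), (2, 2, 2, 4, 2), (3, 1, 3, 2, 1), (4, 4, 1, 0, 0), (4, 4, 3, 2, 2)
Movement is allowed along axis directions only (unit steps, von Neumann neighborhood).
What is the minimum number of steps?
11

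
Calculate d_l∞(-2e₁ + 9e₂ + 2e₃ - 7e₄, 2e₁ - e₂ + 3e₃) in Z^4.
10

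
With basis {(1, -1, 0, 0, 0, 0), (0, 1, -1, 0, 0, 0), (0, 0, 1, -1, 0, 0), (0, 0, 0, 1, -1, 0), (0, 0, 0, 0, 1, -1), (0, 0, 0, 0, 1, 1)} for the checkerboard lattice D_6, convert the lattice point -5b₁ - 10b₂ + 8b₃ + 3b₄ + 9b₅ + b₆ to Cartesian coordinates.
(-5, -5, 18, -5, 7, -8)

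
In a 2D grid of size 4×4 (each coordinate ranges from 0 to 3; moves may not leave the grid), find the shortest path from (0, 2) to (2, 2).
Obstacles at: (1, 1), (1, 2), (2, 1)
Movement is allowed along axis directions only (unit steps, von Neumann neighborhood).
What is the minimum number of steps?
4
(one shortest path: (0, 2) → (0, 3) → (1, 3) → (2, 3) → (2, 2))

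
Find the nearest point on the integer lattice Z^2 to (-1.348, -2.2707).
(-1, -2)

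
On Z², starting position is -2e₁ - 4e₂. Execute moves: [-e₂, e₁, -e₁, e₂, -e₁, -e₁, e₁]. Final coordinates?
(-3, -4)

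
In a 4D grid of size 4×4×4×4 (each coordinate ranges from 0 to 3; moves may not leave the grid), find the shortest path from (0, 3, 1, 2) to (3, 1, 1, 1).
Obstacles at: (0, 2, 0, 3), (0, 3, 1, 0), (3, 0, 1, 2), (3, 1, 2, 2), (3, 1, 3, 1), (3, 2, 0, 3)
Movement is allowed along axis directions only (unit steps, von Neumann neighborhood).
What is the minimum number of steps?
6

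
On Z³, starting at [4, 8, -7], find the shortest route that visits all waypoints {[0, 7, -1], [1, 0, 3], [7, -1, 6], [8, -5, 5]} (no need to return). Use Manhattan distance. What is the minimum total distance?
39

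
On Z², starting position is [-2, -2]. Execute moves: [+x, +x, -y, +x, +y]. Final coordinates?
(1, -2)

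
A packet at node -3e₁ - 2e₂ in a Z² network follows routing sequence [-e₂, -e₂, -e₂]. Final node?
(-3, -5)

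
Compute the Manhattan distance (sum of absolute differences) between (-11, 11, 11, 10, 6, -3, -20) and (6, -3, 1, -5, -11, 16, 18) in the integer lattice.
130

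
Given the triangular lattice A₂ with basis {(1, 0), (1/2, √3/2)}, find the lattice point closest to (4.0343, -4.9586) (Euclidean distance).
(4, -5.196)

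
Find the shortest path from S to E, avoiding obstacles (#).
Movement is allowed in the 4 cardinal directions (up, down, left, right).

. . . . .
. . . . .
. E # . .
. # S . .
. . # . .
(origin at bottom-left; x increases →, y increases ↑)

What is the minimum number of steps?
6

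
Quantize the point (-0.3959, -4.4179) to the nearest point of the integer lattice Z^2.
(0, -4)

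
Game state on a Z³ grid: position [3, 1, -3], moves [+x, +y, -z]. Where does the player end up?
(4, 2, -4)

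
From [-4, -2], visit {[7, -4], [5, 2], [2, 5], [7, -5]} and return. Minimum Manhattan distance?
42
(one optimal route: (-4, -2) → (7, -4) → (7, -5) → (5, 2) → (2, 5) → (-4, -2))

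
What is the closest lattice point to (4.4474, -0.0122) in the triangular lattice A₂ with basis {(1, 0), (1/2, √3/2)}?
(4, 0)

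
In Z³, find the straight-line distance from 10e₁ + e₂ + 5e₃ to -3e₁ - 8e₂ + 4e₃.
15.843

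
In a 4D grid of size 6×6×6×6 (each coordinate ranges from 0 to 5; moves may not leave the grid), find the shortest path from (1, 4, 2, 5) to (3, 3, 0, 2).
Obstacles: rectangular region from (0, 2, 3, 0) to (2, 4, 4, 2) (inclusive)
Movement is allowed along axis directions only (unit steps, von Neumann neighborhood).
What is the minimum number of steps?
8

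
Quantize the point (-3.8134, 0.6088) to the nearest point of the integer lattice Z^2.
(-4, 1)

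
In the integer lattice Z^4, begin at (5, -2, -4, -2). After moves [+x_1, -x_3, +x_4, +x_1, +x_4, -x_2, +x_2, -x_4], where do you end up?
(7, -2, -5, -1)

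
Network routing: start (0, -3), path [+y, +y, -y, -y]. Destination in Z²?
(0, -3)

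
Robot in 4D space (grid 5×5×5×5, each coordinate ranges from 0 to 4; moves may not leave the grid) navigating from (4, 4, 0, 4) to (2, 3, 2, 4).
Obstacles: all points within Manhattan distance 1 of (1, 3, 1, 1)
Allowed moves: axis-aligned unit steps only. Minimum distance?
5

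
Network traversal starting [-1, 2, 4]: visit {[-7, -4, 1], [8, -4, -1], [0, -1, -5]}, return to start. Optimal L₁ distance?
60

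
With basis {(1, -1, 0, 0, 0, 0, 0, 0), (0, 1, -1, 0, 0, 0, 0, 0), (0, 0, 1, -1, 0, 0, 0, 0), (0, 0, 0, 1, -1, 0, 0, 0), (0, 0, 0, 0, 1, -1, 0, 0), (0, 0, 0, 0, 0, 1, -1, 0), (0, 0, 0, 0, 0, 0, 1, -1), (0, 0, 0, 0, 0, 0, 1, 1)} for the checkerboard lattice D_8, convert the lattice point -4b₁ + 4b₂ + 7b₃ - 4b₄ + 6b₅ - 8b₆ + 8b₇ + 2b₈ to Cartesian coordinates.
(-4, 8, 3, -11, 10, -14, 18, -6)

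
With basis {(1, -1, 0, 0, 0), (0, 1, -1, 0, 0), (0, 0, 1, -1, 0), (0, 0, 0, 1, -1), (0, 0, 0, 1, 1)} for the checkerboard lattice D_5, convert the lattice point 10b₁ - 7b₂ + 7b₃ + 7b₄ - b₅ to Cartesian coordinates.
(10, -17, 14, -1, -8)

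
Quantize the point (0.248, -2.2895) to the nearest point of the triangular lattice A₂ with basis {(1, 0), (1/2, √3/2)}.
(0.5, -2.598)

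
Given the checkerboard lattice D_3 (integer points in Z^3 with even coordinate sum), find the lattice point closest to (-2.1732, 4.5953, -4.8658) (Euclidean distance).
(-2, 5, -5)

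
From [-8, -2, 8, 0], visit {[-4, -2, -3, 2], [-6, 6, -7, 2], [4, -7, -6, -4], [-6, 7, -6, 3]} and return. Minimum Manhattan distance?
100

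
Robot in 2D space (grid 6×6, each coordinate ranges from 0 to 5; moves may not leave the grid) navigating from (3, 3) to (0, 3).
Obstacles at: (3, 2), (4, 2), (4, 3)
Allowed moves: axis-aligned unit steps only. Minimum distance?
3
(one shortest path: (3, 3) → (2, 3) → (1, 3) → (0, 3))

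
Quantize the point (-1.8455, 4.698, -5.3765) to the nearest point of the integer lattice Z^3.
(-2, 5, -5)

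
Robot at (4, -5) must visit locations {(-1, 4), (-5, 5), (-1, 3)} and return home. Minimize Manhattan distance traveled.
38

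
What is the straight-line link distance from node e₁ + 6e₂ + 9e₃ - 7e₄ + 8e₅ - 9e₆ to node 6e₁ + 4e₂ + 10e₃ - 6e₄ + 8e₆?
19.5959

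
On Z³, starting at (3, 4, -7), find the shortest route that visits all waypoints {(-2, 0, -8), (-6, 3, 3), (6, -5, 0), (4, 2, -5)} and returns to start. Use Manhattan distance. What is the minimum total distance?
70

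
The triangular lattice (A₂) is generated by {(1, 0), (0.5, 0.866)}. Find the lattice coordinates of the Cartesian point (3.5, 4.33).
b₁ + 5b₂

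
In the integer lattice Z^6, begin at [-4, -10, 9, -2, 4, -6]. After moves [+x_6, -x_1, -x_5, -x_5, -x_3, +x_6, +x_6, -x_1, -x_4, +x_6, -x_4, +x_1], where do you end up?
(-5, -10, 8, -4, 2, -2)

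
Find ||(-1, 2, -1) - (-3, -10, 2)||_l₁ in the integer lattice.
17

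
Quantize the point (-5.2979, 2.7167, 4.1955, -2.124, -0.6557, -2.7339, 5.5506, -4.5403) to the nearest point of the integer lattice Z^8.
(-5, 3, 4, -2, -1, -3, 6, -5)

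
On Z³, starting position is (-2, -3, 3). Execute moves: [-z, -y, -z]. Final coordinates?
(-2, -4, 1)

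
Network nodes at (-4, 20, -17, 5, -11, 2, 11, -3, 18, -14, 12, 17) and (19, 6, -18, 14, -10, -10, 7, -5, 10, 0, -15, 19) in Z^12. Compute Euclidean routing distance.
44.3283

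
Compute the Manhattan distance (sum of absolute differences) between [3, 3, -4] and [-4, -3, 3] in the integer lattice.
20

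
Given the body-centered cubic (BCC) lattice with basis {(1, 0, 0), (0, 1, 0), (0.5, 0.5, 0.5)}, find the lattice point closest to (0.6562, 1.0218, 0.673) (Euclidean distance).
(1, 1, 1)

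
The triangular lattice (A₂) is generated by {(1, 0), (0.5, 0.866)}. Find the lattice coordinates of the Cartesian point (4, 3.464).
2b₁ + 4b₂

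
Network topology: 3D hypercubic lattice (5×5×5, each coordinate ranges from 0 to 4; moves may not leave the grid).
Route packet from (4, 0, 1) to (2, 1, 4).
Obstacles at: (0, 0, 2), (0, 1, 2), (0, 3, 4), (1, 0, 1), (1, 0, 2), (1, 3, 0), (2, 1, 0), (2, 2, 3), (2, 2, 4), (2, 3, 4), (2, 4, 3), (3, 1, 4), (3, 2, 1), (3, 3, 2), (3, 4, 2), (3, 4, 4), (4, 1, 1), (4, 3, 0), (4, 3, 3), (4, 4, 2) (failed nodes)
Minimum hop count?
6
(one shortest path: (4, 0, 1) → (3, 0, 1) → (2, 0, 1) → (2, 1, 1) → (2, 1, 2) → (2, 1, 3) → (2, 1, 4))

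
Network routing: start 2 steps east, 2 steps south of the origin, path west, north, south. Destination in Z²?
(1, -2)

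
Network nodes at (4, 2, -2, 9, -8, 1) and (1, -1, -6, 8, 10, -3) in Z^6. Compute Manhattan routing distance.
33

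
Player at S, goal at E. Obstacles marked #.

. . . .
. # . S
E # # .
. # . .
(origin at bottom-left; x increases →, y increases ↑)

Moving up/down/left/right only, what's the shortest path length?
6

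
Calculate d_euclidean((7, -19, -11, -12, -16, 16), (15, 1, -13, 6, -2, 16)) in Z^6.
31.4325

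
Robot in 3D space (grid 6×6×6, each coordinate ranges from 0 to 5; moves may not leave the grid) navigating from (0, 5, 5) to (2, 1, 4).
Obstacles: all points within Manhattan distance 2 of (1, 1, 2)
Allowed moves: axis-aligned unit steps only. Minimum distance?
7
(one shortest path: (0, 5, 5) → (1, 5, 5) → (2, 5, 5) → (2, 4, 5) → (2, 3, 5) → (2, 2, 5) → (2, 1, 5) → (2, 1, 4))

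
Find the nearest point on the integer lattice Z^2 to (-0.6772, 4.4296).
(-1, 4)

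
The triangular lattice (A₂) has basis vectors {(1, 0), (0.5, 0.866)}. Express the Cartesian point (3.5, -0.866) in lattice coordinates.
4b₁ - b₂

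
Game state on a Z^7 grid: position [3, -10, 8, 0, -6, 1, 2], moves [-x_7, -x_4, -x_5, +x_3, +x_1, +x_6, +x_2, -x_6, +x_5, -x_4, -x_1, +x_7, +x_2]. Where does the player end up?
(3, -8, 9, -2, -6, 1, 2)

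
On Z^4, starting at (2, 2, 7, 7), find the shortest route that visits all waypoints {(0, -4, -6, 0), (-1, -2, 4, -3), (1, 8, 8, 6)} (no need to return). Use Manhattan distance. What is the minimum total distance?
50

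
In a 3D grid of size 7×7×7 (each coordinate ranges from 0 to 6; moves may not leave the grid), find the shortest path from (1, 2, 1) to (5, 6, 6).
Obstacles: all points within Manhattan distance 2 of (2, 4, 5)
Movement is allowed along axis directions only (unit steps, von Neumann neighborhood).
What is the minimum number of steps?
13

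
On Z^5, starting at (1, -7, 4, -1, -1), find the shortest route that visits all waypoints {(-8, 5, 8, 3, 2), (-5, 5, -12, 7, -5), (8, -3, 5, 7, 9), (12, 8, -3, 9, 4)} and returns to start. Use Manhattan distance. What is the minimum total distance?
166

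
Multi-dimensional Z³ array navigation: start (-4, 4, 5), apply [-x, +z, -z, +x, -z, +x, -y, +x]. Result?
(-2, 3, 4)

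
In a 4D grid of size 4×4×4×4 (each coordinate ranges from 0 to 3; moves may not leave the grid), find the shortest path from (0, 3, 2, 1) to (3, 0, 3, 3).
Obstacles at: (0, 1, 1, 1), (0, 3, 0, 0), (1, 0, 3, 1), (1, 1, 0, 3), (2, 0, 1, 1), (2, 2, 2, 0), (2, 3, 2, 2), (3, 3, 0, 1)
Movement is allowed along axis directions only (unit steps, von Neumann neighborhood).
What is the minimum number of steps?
9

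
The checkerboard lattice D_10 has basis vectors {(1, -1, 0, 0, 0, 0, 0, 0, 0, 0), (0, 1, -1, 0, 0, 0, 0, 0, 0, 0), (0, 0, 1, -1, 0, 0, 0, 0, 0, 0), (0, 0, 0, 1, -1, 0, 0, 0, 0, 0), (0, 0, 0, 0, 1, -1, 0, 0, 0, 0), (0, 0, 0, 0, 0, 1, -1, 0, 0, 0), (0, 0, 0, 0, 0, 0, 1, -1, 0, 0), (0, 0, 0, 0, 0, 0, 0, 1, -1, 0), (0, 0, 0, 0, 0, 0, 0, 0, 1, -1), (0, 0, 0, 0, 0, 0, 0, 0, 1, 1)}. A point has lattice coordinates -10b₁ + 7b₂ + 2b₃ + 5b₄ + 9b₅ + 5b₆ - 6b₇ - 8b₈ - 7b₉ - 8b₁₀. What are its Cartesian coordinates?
(-10, 17, -5, 3, 4, -4, -11, -2, -7, -1)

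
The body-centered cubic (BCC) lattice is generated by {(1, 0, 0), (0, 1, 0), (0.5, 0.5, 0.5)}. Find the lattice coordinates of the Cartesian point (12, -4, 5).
7b₁ - 9b₂ + 10b₃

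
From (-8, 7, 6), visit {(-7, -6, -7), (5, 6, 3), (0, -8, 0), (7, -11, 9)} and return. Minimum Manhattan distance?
104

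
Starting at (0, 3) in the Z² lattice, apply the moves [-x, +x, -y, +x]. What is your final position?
(1, 2)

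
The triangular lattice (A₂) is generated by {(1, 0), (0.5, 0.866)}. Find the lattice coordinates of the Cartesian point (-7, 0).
-7b₁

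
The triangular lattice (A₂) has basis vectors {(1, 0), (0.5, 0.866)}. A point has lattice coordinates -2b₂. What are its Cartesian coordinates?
(-1, -1.732)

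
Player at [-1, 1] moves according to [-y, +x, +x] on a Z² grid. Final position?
(1, 0)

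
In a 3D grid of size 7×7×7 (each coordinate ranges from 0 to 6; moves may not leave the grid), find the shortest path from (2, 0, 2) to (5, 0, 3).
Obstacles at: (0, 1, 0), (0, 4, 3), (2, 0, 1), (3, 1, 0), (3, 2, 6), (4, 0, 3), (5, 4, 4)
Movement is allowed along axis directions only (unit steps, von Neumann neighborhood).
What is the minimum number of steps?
4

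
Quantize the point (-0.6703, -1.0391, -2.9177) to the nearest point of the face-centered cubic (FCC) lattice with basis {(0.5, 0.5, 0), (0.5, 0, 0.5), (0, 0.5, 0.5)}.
(-1, -1, -3)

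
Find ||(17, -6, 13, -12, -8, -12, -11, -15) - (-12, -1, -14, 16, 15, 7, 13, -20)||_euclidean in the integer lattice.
62.2093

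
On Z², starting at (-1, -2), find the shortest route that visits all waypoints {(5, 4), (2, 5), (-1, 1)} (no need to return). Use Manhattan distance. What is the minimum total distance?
14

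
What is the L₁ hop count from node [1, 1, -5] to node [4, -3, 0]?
12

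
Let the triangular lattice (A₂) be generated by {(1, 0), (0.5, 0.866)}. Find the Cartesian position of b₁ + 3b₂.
(2.5, 2.598)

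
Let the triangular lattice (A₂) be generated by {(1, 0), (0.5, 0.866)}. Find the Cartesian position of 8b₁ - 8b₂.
(4, -6.928)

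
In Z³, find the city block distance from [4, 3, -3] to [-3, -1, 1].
15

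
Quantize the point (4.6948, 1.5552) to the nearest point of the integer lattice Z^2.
(5, 2)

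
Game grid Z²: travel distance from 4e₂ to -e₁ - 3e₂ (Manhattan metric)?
8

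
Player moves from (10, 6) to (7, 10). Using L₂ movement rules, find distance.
5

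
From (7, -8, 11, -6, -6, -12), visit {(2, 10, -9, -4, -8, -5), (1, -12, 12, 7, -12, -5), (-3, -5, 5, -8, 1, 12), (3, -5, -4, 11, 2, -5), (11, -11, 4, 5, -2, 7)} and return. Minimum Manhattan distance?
274
(one optimal route: (7, -8, 11, -6, -6, -12) → (2, 10, -9, -4, -8, -5) → (3, -5, -4, 11, 2, -5) → (-3, -5, 5, -8, 1, 12) → (11, -11, 4, 5, -2, 7) → (1, -12, 12, 7, -12, -5) → (7, -8, 11, -6, -6, -12))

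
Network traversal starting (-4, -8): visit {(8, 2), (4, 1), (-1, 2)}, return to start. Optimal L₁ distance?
44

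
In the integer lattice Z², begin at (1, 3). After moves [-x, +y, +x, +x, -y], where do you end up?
(2, 3)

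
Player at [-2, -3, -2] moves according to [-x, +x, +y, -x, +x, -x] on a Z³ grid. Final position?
(-3, -2, -2)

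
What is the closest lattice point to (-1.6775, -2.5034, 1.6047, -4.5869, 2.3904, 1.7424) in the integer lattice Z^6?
(-2, -3, 2, -5, 2, 2)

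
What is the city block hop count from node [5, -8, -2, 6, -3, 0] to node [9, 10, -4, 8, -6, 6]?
35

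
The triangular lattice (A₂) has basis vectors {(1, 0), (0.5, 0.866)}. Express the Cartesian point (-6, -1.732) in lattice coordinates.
-5b₁ - 2b₂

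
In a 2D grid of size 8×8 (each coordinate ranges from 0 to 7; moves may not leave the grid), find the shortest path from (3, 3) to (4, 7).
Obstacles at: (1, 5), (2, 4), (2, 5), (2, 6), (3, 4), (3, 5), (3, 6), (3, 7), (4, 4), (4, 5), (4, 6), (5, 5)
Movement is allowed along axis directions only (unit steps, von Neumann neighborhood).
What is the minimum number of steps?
9
(one shortest path: (3, 3) → (4, 3) → (5, 3) → (6, 3) → (6, 4) → (6, 5) → (6, 6) → (5, 6) → (5, 7) → (4, 7))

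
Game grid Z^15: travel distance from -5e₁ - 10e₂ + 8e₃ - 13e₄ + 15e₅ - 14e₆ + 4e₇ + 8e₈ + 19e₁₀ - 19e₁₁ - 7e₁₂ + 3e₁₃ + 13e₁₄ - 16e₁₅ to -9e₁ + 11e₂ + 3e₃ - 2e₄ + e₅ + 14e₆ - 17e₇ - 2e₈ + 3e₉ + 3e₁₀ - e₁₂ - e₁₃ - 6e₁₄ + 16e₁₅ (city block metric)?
213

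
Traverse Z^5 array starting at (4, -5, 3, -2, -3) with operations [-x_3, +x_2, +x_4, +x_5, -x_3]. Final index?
(4, -4, 1, -1, -2)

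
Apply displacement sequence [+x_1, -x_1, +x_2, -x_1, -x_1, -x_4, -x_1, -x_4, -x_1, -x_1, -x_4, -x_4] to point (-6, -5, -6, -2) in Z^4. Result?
(-11, -4, -6, -6)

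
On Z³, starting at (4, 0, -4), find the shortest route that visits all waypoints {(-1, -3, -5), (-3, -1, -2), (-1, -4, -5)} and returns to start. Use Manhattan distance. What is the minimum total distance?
28
(one optimal route: (4, 0, -4) → (-1, -3, -5) → (-1, -4, -5) → (-3, -1, -2) → (4, 0, -4))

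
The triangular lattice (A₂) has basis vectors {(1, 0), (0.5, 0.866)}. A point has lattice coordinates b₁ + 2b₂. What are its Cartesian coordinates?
(2, 1.732)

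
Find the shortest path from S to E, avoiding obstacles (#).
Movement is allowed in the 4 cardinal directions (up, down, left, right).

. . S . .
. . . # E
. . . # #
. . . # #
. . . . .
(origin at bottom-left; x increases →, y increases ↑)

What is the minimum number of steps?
3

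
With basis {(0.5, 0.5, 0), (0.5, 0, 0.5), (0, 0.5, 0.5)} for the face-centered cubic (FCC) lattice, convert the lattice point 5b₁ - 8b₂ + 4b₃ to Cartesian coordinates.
(-1.5, 4.5, -2)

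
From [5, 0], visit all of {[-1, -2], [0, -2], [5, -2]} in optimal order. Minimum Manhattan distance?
8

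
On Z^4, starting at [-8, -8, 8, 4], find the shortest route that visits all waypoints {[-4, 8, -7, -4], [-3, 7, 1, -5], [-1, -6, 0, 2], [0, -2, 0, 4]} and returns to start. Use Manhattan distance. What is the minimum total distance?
102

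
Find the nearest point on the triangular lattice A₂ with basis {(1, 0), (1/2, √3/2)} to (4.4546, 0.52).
(4.5, 0.866)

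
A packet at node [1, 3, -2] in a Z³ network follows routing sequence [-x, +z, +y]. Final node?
(0, 4, -1)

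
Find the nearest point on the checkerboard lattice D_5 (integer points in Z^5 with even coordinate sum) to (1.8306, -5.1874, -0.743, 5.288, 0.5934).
(2, -5, -1, 5, 1)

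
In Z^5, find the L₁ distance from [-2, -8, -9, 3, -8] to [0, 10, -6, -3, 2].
39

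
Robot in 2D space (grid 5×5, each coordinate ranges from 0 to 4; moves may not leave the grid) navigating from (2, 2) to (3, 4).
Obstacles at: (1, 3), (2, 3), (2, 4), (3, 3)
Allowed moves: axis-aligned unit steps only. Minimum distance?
5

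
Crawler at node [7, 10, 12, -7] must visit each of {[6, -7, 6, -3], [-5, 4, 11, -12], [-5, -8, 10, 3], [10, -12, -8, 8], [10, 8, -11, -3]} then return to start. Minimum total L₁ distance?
174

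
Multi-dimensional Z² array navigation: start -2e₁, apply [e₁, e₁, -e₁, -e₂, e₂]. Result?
(-1, 0)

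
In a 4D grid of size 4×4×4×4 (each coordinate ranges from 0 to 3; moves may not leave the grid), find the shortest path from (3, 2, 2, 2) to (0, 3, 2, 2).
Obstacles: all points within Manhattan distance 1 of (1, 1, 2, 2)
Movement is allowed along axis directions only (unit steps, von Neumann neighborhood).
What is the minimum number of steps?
4
(one shortest path: (3, 2, 2, 2) → (2, 2, 2, 2) → (2, 3, 2, 2) → (1, 3, 2, 2) → (0, 3, 2, 2))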